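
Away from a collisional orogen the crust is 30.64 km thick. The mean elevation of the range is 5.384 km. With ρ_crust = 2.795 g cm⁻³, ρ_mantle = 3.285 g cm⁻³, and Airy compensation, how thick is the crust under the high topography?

Root depth r = h ρ_c / (ρ_m − ρ_c) = 5.384 km × 2.795 / 0.49 = 30.71 km.
Total thickness = T + h + r = 30.64 km + 5.384 km + 30.71 km = 66.7 km.

66.7 km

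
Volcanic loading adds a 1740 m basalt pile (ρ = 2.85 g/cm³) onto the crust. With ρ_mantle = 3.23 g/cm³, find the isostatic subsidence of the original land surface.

1540 m

Subaerial loading: s = t ρ_load / ρ_m.
s = 1740 m × 2.85/3.23 = 1540 m.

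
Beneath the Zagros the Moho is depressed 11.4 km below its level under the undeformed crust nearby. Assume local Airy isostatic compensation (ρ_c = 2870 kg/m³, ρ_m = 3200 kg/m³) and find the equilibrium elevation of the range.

1.31 km

Balancing pressure at the compensation depth: ρ_c h = (ρ_m − ρ_c) r.
h = r (ρ_m − ρ_c) / ρ_c = 11.4 km × (3200 − 2870) / 2870 = 1.31 km.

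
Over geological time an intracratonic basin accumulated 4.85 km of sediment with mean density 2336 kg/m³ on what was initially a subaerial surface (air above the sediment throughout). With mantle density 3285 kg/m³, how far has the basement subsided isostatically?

3.45 km

Subaerial load: s = t ρ_sed / ρ_m = 4.85 km × 2336/3285 = 3.45 km.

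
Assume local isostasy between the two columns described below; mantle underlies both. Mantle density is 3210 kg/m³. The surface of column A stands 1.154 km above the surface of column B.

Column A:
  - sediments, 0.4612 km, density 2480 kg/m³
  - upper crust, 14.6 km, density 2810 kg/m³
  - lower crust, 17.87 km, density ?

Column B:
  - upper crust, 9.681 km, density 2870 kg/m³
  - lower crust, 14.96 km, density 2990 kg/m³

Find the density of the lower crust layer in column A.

Take the compensation level at the base of the deeper column (depth z_c below the surface of column A) and equate Σ ρ_i t_i down to z_c; mantle fills any gap and the z_c terms cancel.
Column A: 0.4612×2480 + 14.6×2810 + 17.87×ρ + (z_c − 32.9312)×3210
Column B: 1.154×0 + 9.681×2870 + 14.96×2990 + (z_c − 1.154 − 24.641)×3210
The z_c×3210 term appears on both sides and cancels. Collect the known terms of each column as K = Σ(ρt)_known − 3210 × (depth of known layers): K_A = 42169.776 − 3210×32.9312 = −63539.376; K_B = 72514.87 − 3210×(1.154 + 24.641) = −10287.08.
Balance: K_A + 17.87×ρ = K_B, so ρ = (K_B − K_A)/17.87 = 53252.3/17.87 = 2980 kg/m³.

2980 kg/m³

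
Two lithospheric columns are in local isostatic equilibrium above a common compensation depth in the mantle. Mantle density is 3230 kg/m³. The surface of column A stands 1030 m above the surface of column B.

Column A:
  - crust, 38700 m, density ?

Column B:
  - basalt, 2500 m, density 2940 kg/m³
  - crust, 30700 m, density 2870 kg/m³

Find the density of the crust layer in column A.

2840 kg/m³

Take the compensation level at the base of the deeper column (depth z_c below the surface of column A) and equate Σ ρ_i t_i down to z_c; mantle fills any gap and the z_c terms cancel.
Column A: 38700×ρ + (z_c − 38700)×3230
Column B: 1030×0 + 2500×2940 + 30700×2870 + (z_c − 1030 − 33200)×3230
The z_c×3230 term appears on both sides and cancels. Collect the known terms of each column as K = Σ(ρt)_known − 3230 × (depth of known layers): K_A = 0 − 3230×38700 = −125001000; K_B = 95459000 − 3230×(1030 + 33200) = −15103900.
Balance: K_A + 38700×ρ = K_B, so ρ = (K_B − K_A)/38700 = 109897000/38700 = 2840 kg/m³.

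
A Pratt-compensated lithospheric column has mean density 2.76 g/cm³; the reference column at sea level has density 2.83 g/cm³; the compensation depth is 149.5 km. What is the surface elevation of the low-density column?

3.79 km

ρ_ref D = ρ (D + h) → h = D (ρ_ref − ρ)/ρ.
h = 149.5 km × (2.83 − 2.76)/2.76 = 3.79 km.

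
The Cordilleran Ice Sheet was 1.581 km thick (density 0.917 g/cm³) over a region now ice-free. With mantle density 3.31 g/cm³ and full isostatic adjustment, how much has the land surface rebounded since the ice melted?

Removing the load lets mantle flow back in; uplift u satisfies ρ_ice t = ρ_m u.
u = t ρ_ice/ρ_m = 1.581 km × 0.917/3.31 = 0.438 km.

0.438 km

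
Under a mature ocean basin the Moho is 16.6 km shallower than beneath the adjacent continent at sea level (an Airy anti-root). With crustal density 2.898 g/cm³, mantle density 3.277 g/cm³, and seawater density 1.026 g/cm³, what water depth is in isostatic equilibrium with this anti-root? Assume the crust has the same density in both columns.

3.36 km

Replacing a thickness d of crust by seawater at the top must be balanced by replacing crust with mantle at the base: d (ρ_c − ρ_w) = a (ρ_m − ρ_c).
d = a (ρ_m − ρ_c)/(ρ_c − ρ_w) = 16.6 km × 0.379/1.872 = 3.36 km.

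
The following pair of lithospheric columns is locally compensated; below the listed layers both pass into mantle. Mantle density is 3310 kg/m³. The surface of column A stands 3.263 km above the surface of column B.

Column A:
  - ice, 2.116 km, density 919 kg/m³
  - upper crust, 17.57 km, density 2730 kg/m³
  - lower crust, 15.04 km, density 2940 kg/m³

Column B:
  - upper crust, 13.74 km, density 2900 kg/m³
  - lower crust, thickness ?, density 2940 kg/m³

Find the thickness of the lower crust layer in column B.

Take the compensation level at the base of the deeper column (depth z_c below the surface of column A) and equate Σ ρ_i t_i down to z_c; mantle fills any gap and the z_c terms cancel.
Column A: 2.116×919 + 17.57×2730 + 15.04×2940 + (z_c − 34.726)×3310
Column B: 3.263×0 + 13.74×2900 + x×2940 + (z_c − 3.263 − 13.74 − x)×3310
The z_c×3310 term appears on both sides and cancels. Collect the known terms of each column as K = Σ(ρt)_known − 3310 × (depth of known layers): K_A = 94128.304 − 3310×34.726 = −20814.756; K_B = 39846 − 3310×(3.263 + 13.74) = −16433.93.
Balance: K_A = K_B − x×(3310 − 2940), so x = (K_B − K_A)/(3310 − 2940) = 4380.83/370 = 11.8 km.

11.8 km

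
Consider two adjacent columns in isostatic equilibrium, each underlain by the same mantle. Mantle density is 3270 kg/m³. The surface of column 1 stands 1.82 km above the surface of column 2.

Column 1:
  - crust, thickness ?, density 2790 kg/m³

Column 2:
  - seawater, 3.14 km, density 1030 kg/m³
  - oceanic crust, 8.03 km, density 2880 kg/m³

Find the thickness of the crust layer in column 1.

Take the compensation level at the base of the deeper column (depth z_c below the surface of column 1) and equate Σ ρ_i t_i down to z_c; mantle fills any gap and the z_c terms cancel.
Column 1: x×2790 + (z_c − 0 − x)×3270
Column 2: 1.82×0 + 3.14×1030 + 8.03×2880 + (z_c − 1.82 − 11.17)×3270
The z_c×3270 term appears on both sides and cancels. Collect the known terms of each column as K = Σ(ρt)_known − 3270 × (depth of known layers): K_1 = 0 − 3270×0 = 0; K_2 = 26360.6 − 3270×(1.82 + 11.17) = −16116.7.
Balance: K_1 − x×(3270 − 2790) = K_2, so x = (K_1 − K_2)/(3270 − 2790) = 16116.7/480 = 33.6 km.

33.6 km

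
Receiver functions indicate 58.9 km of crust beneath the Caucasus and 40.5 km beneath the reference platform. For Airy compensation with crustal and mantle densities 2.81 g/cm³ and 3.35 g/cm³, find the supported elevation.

Excess crust Δ = 58.9 km − 40.5 km = 18.4 km, split between elevation h and root r with h + r = Δ.
Airy balance ρ_c h = (ρ_m − ρ_c) r gives r = h ρ_c/(ρ_m − ρ_c), so h (1 + ρ_c/(ρ_m − ρ_c)) = Δ, i.e. h = Δ (ρ_m − ρ_c)/ρ_m.
h = 18.4 km × 0.54/3.35 = 2.97 km.

2.97 km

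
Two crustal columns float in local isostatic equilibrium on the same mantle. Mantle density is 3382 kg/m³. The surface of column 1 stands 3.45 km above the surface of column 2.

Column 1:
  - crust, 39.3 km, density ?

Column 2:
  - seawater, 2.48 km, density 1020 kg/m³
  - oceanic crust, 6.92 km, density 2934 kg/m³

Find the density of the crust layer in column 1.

Take the compensation level at the base of the deeper column (depth z_c below the surface of column 1) and equate Σ ρ_i t_i down to z_c; mantle fills any gap and the z_c terms cancel.
Column 1: 39.3×ρ + (z_c − 39.3)×3382
Column 2: 3.45×0 + 2.48×1020 + 6.92×2934 + (z_c − 3.45 − 9.4)×3382
The z_c×3382 term appears on both sides and cancels. Collect the known terms of each column as K = Σ(ρt)_known − 3382 × (depth of known layers): K_1 = 0 − 3382×39.3 = −132912.6; K_2 = 22832.88 − 3382×(3.45 + 9.4) = −20625.82.
Balance: K_1 + 39.3×ρ = K_2, so ρ = (K_2 − K_1)/39.3 = 112287/39.3 = 2860 kg/m³.

2860 kg/m³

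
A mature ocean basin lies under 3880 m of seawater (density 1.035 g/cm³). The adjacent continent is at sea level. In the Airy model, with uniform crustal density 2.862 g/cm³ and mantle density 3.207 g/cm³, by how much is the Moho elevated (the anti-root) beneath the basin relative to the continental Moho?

Balancing pressure at the compensation depth: replacing crust with seawater at the top is compensated by replacing crust with mantle at the base: d (ρ_c − ρ_w) = a (ρ_m − ρ_c).
a = d (ρ_c − ρ_w)/(ρ_m − ρ_c) = 3880 m × 1.827/0.345 = 20500 m.

20500 m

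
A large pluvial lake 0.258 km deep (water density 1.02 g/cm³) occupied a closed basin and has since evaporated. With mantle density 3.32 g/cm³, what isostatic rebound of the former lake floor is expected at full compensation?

0.0793 km

u = d ρ_w/ρ_m = 0.258 km × 1.02/3.32 = 0.0793 km.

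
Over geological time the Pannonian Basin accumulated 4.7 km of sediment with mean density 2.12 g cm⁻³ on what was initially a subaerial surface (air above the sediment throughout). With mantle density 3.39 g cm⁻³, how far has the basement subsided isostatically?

Subaerial load: s = t ρ_sed / ρ_m = 4.7 km × 2.12/3.39 = 2.94 km.

2.94 km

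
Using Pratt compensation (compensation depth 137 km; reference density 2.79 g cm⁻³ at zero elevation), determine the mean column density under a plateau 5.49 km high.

Pratt balance: ρ_ref D = ρ (D + h).
ρ = ρ_ref D/(D + h) = 2.79 × 137 km/(137 km + 5.49 km) = 2.68 g cm⁻³.

2.68 g cm⁻³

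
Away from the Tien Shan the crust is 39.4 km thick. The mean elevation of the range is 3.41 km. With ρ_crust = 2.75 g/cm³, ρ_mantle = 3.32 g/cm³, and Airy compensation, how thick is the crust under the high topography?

Root depth r = h ρ_c / (ρ_m − ρ_c) = 3.41 km × 2.75 / 0.57 = 16.45 km.
Total thickness = T + h + r = 39.4 km + 3.41 km + 16.45 km = 59.3 km.

59.3 km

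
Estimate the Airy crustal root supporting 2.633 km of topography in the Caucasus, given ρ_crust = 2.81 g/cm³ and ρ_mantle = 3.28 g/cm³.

15.7 km

For local isostatic compensation: the weight of the topography is balanced by the buoyancy of the root, ρ_c h = (ρ_m − ρ_c) r.
r = h · ρ_c / (ρ_m − ρ_c) = 2.633 km × 2.81 / (3.28 − 2.81) = 15.7 km.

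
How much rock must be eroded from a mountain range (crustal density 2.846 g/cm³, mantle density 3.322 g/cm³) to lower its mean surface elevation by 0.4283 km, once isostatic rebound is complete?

2.99 km

Net drop Δ = e − u = e − e ρ_c/ρ_m = e (ρ_m − ρ_c)/ρ_m.
e = Δ ρ_m/(ρ_m − ρ_c) = 0.4283 km × 3.322/0.476 = 2.99 km.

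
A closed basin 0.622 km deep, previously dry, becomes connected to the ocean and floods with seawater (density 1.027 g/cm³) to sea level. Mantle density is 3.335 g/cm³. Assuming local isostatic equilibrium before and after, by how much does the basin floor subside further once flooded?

After flooding the water column is d + s deep. Its weight must equal the weight of mantle displaced by the extra subsidence s: (d + s) ρ_w = s ρ_m.
s = d ρ_w / (ρ_m − ρ_w) = 0.622 km × 1.027/(3.335 − 1.027) = 0.277 km.

0.277 km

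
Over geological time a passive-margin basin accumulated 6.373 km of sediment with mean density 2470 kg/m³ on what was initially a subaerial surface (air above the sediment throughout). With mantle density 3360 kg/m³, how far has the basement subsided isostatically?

Subaerial load: s = t ρ_sed / ρ_m = 6.373 km × 2470/3360 = 4.68 km.

4.68 km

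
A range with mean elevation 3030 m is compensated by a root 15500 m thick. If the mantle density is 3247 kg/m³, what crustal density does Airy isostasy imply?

2720 kg/m³

ρ_c h = (ρ_m − ρ_c) r → ρ_c (h + r) = ρ_m r → ρ_c = ρ_m r / (h + r).
ρ_c = 3247 × 15500 m / (3030 m + 15500 m) = 2720 kg/m³.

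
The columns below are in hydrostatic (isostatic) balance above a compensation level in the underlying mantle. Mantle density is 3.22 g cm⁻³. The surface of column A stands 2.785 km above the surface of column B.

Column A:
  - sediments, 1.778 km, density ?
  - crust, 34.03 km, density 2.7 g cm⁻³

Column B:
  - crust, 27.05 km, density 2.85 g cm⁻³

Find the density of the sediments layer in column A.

2.5 g cm⁻³

Take the compensation level at the base of the deeper column (depth z_c below the surface of column A) and equate Σ ρ_i t_i down to z_c; mantle fills any gap and the z_c terms cancel.
Column A: 1.778×ρ + 34.03×2.7 + (z_c − 35.808)×3.22
Column B: 2.785×0 + 27.05×2.85 + (z_c − 2.785 − 27.05)×3.22
The z_c×3.22 term appears on both sides and cancels. Collect the known terms of each column as K = Σ(ρt)_known − 3.22 × (depth of known layers): K_A = 91.881 − 3.22×35.808 = −23.42076; K_B = 77.0925 − 3.22×(2.785 + 27.05) = −18.9762.
Balance: K_A + 1.778×ρ = K_B, so ρ = (K_B − K_A)/1.778 = 4.44456/1.778 = 2.5 g cm⁻³.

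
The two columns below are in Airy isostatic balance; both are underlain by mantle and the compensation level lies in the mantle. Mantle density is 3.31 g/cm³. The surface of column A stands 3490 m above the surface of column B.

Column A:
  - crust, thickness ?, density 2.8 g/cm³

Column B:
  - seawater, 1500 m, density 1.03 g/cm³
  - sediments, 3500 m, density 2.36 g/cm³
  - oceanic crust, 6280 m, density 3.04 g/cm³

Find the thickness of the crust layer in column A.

Take the compensation level at the base of the deeper column (depth z_c below the surface of column A) and equate Σ ρ_i t_i down to z_c; mantle fills any gap and the z_c terms cancel.
Column A: x×2.8 + (z_c − 0 − x)×3.31
Column B: 3490×0 + 1500×1.03 + 3500×2.36 + 6280×3.04 + (z_c − 3490 − 11280)×3.31
The z_c×3.31 term appears on both sides and cancels. Collect the known terms of each column as K = Σ(ρt)_known − 3.31 × (depth of known layers): K_A = 0 − 3.31×0 = 0; K_B = 28896.2 − 3.31×(3490 + 11280) = −19992.5.
Balance: K_A − x×(3.31 − 2.8) = K_B, so x = (K_A − K_B)/(3.31 − 2.8) = 19992.5/0.51 = 39200 m.

39200 m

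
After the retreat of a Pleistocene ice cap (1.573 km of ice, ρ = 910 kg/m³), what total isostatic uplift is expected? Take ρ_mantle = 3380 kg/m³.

Removing the load lets mantle flow back in; uplift u satisfies ρ_ice t = ρ_m u.
u = t ρ_ice/ρ_m = 1.573 km × 910/3380 = 0.423 km.

0.423 km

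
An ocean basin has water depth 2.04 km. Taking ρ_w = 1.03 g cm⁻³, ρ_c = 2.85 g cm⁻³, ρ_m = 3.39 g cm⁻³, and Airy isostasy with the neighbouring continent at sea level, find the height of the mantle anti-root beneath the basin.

Balancing pressure at the compensation depth: replacing crust with seawater at the top is compensated by replacing crust with mantle at the base: d (ρ_c − ρ_w) = a (ρ_m − ρ_c).
a = d (ρ_c − ρ_w)/(ρ_m − ρ_c) = 2.04 km × 1.82/0.54 = 6.88 km.

6.88 km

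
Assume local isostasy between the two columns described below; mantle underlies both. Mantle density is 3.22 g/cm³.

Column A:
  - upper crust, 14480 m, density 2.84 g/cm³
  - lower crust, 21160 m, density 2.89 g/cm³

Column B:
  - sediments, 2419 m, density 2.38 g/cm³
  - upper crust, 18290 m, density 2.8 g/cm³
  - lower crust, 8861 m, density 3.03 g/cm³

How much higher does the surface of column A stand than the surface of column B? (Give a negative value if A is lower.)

338 m

For any compensation level in the mantle, the mantle terms cancel and isostasy reduces to e = (Σt_A − Σt_B) − (Σ(ρt)_A − Σ(ρt)_B) / ρ_m.
Σt_A = 35640 m; Σt_B = 29570 m; Σ(ρt)_A = 102275.6; Σ(ρt)_B = 83818.05 (in m·g/cm³).
e = (35640 − 29570) − (102275.6 − 83818.05) / 3.22 = 338 m.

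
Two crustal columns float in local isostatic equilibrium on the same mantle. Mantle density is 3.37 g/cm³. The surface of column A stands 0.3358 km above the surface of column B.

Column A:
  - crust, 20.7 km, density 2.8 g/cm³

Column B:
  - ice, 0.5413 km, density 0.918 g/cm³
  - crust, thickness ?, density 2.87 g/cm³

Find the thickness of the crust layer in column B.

Take the compensation level at the base of the deeper column (depth z_c below the surface of column A) and equate Σ ρ_i t_i down to z_c; mantle fills any gap and the z_c terms cancel.
Column A: 20.7×2.8 + (z_c − 20.7)×3.37
Column B: 0.3358×0 + 0.5413×0.918 + x×2.87 + (z_c − 0.3358 − 0.5413 − x)×3.37
The z_c×3.37 term appears on both sides and cancels. Collect the known terms of each column as K = Σ(ρt)_known − 3.37 × (depth of known layers): K_A = 57.96 − 3.37×20.7 = −11.799; K_B = 0.4969134 − 3.37×(0.3358 + 0.5413) = −2.4589136.
Balance: K_A = K_B − x×(3.37 − 2.87), so x = (K_B − K_A)/(3.37 − 2.87) = 9.34009/0.5 = 18.7 km.

18.7 km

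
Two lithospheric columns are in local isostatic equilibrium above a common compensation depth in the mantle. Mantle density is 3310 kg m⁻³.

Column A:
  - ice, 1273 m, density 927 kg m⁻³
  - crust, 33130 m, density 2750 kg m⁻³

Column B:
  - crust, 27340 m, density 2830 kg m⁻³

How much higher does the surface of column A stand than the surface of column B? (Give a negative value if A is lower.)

For any compensation level in the mantle, the mantle terms cancel and isostasy reduces to e = (Σt_A − Σt_B) − (Σ(ρt)_A − Σ(ρt)_B) / ρ_m.
Σt_A = 34403 m; Σt_B = 27340 m; Σ(ρt)_A = 92287571; Σ(ρt)_B = 77372200 (in m·kg m⁻³).
e = (34403 − 27340) − (92287571 − 77372200) / 3310 = 2560 m.

2560 m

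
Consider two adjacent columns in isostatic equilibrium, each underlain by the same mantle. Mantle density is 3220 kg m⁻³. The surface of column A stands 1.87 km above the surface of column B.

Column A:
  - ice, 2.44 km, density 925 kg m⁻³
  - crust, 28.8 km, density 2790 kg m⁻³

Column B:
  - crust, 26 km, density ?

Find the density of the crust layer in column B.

Take the compensation level at the base of the deeper column (depth z_c below the surface of column A) and equate Σ ρ_i t_i down to z_c; mantle fills any gap and the z_c terms cancel.
Column A: 2.44×925 + 28.8×2790 + (z_c − 31.24)×3220
Column B: 1.87×0 + 26×ρ + (z_c − 1.87 − 26)×3220
The z_c×3220 term appears on both sides and cancels. Collect the known terms of each column as K = Σ(ρt)_known − 3220 × (depth of known layers): K_A = 82609 − 3220×31.24 = −17983.8; K_B = 0 − 3220×(1.87 + 26) = −89741.4.
Balance: K_A = K_B + 26×ρ, so ρ = (K_A − K_B)/26 = 71757.6/26 = 2760 kg m⁻³.

2760 kg m⁻³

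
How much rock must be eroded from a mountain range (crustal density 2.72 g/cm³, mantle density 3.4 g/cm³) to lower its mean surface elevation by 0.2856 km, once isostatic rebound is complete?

Net drop Δ = e − u = e − e ρ_c/ρ_m = e (ρ_m − ρ_c)/ρ_m.
e = Δ ρ_m/(ρ_m − ρ_c) = 0.2856 km × 3.4/0.68 = 1.43 km.

1.43 km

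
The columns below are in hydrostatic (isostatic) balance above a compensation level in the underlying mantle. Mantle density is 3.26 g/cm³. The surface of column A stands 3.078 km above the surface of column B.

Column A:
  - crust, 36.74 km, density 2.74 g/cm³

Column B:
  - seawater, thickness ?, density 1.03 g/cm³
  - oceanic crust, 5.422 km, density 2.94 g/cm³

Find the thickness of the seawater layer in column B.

3.29 km

Take the compensation level at the base of the deeper column (depth z_c below the surface of column A) and equate Σ ρ_i t_i down to z_c; mantle fills any gap and the z_c terms cancel.
Column A: 36.74×2.74 + (z_c − 36.74)×3.26
Column B: 3.078×0 + x×1.03 + 5.422×2.94 + (z_c − 3.078 − 5.422 − x)×3.26
The z_c×3.26 term appears on both sides and cancels. Collect the known terms of each column as K = Σ(ρt)_known − 3.26 × (depth of known layers): K_A = 100.6676 − 3.26×36.74 = −19.1048; K_B = 15.94068 − 3.26×(3.078 + 5.422) = −11.76932.
Balance: K_A = K_B − x×(3.26 − 1.03), so x = (K_B − K_A)/(3.26 − 1.03) = 7.33548/2.23 = 3.29 km.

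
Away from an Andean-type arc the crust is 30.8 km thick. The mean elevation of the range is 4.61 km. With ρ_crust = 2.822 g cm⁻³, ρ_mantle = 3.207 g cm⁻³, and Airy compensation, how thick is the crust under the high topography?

69.2 km

Root depth r = h ρ_c / (ρ_m − ρ_c) = 4.61 km × 2.822 / 0.385 = 33.79 km.
Total thickness = T + h + r = 30.8 km + 4.61 km + 33.79 km = 69.2 km.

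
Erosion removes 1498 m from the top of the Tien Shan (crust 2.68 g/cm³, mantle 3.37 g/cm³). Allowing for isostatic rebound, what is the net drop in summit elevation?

Rebound u = e ρ_c/ρ_m = 1498 m × 2.68/3.37 = 1191 m.
Net surface drop = e − u = 1498 m − 1191 m = e (ρ_m − ρ_c)/ρ_m = 307 m.

307 m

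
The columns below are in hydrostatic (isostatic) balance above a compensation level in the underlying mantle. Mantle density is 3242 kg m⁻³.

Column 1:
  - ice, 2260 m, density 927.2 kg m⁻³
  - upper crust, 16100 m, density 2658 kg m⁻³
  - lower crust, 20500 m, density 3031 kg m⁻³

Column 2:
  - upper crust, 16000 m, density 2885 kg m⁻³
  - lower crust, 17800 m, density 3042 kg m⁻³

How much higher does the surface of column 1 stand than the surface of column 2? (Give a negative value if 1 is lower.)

For any compensation level in the mantle, the mantle terms cancel and isostasy reduces to e = (Σt_1 − Σt_2) − (Σ(ρt)_1 − Σ(ρt)_2) / ρ_m.
Σt_1 = 38860 m; Σt_2 = 33800 m; Σ(ρt)_1 = 107024772; Σ(ρt)_2 = 100307600 (in m·kg m⁻³).
e = (38860 − 33800) − (107024772 − 100307600) / 3242 = 2990 m.

2990 m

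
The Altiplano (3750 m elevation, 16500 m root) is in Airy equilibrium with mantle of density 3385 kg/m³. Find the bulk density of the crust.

2760 kg/m³

ρ_c h = (ρ_m − ρ_c) r → ρ_c (h + r) = ρ_m r → ρ_c = ρ_m r / (h + r).
ρ_c = 3385 × 16500 m / (3750 m + 16500 m) = 2760 kg/m³.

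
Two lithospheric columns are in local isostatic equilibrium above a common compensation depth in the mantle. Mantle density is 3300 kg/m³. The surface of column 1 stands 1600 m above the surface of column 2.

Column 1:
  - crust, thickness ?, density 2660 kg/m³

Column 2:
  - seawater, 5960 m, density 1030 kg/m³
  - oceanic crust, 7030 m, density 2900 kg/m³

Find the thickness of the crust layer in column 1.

33800 m

Take the compensation level at the base of the deeper column (depth z_c below the surface of column 1) and equate Σ ρ_i t_i down to z_c; mantle fills any gap and the z_c terms cancel.
Column 1: x×2660 + (z_c − 0 − x)×3300
Column 2: 1600×0 + 5960×1030 + 7030×2900 + (z_c − 1600 − 12990)×3300
The z_c×3300 term appears on both sides and cancels. Collect the known terms of each column as K = Σ(ρt)_known − 3300 × (depth of known layers): K_1 = 0 − 3300×0 = 0; K_2 = 26525800 − 3300×(1600 + 12990) = −21621200.
Balance: K_1 − x×(3300 − 2660) = K_2, so x = (K_1 − K_2)/(3300 − 2660) = 21621200/640 = 33800 m.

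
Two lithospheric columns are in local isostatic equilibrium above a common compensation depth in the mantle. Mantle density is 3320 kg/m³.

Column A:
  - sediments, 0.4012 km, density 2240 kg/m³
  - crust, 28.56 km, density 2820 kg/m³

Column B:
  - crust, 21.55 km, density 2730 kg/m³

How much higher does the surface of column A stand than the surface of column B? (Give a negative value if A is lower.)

0.602 km

For any compensation level in the mantle, the mantle terms cancel and isostasy reduces to e = (Σt_A − Σt_B) − (Σ(ρt)_A − Σ(ρt)_B) / ρ_m.
Σt_A = 28.9612 km; Σt_B = 21.55 km; Σ(ρt)_A = 81437.888; Σ(ρt)_B = 58831.5 (in km·kg/m³).
e = (28.9612 − 21.55) − (81437.888 − 58831.5) / 3320 = 0.602 km.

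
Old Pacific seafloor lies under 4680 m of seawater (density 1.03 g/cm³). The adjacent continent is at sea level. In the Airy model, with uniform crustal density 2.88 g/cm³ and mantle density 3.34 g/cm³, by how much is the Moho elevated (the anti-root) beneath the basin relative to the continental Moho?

18800 m

Balancing pressure at the compensation depth: replacing crust with seawater at the top is compensated by replacing crust with mantle at the base: d (ρ_c − ρ_w) = a (ρ_m − ρ_c).
a = d (ρ_c − ρ_w)/(ρ_m − ρ_c) = 4680 m × 1.85/0.46 = 18800 m.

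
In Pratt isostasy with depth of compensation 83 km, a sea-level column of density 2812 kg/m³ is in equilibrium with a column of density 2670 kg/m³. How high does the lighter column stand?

ρ_ref D = ρ (D + h) → h = D (ρ_ref − ρ)/ρ.
h = 83 km × (2812 − 2670)/2670 = 4.41 km.

4.41 km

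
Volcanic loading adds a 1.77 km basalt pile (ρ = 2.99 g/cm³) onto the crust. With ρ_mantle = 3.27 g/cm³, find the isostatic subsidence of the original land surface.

1.62 km

Subaerial loading: s = t ρ_load / ρ_m.
s = 1.77 km × 2.99/3.27 = 1.62 km.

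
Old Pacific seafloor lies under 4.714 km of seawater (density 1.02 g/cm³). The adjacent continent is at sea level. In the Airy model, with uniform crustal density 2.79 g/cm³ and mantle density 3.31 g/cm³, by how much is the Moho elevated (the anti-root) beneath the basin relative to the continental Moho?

Balancing pressure at the compensation depth: replacing crust with seawater at the top is compensated by replacing crust with mantle at the base: d (ρ_c − ρ_w) = a (ρ_m − ρ_c).
a = d (ρ_c − ρ_w)/(ρ_m − ρ_c) = 4.714 km × 1.77/0.52 = 16 km.

16 km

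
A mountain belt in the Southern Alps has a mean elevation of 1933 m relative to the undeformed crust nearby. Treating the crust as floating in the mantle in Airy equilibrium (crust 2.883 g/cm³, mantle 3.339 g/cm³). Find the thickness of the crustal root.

12200 m

For local isostatic compensation: the weight of the topography is balanced by the buoyancy of the root, ρ_c h = (ρ_m − ρ_c) r.
r = h · ρ_c / (ρ_m − ρ_c) = 1933 m × 2.883 / (3.339 − 2.883) = 12200 m.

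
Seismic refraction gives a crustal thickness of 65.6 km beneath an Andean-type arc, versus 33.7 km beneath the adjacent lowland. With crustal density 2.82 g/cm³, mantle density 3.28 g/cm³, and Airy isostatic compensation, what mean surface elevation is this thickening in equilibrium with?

4.47 km

Excess crust Δ = 65.6 km − 33.7 km = 31.9 km, split between elevation h and root r with h + r = Δ.
Airy balance ρ_c h = (ρ_m − ρ_c) r gives r = h ρ_c/(ρ_m − ρ_c), so h (1 + ρ_c/(ρ_m − ρ_c)) = Δ, i.e. h = Δ (ρ_m − ρ_c)/ρ_m.
h = 31.9 km × 0.46/3.28 = 4.47 km.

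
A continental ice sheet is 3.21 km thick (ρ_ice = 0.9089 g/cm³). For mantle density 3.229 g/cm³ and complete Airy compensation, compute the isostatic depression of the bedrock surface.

Isostatic balance requires: the ice load ρ_ice t is balanced by mantle displaced below, ρ_m s.
s = t ρ_ice / ρ_m = 3.21 km × 0.9089/3.229 = 0.904 km.

0.904 km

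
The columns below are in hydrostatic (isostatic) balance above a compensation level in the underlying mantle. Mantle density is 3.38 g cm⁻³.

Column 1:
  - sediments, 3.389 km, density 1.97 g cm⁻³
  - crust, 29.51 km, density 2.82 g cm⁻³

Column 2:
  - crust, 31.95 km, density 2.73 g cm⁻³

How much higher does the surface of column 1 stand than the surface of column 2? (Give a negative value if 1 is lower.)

For any compensation level in the mantle, the mantle terms cancel and isostasy reduces to e = (Σt_1 − Σt_2) − (Σ(ρt)_1 − Σ(ρt)_2) / ρ_m.
Σt_1 = 32.899 km; Σt_2 = 31.95 km; Σ(ρt)_1 = 89.89453; Σ(ρt)_2 = 87.2235 (in km·g cm⁻³).
e = (32.899 − 31.95) − (89.89453 − 87.2235) / 3.38 = 0.159 km.

0.159 km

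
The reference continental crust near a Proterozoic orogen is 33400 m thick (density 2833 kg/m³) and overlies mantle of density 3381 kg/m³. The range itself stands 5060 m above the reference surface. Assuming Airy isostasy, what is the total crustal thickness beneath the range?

64600 m

Root depth r = h ρ_c / (ρ_m − ρ_c) = 5060 m × 2833 / 548 = 26160 m.
Total thickness = T + h + r = 33400 m + 5060 m + 26160 m = 64600 m.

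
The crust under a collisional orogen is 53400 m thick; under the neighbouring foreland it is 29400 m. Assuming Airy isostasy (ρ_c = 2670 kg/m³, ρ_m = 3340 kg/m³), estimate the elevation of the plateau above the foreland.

Excess crust Δ = 53400 m − 29400 m = 24000 m, split between elevation h and root r with h + r = Δ.
Airy balance ρ_c h = (ρ_m − ρ_c) r gives r = h ρ_c/(ρ_m − ρ_c), so h (1 + ρ_c/(ρ_m − ρ_c)) = Δ, i.e. h = Δ (ρ_m − ρ_c)/ρ_m.
h = 24000 m × 670/3340 = 4810 m.

4810 m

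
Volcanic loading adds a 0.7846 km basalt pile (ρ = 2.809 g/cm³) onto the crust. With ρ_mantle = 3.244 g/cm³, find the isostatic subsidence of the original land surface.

Subaerial loading: s = t ρ_load / ρ_m.
s = 0.7846 km × 2.809/3.244 = 0.679 km.

0.679 km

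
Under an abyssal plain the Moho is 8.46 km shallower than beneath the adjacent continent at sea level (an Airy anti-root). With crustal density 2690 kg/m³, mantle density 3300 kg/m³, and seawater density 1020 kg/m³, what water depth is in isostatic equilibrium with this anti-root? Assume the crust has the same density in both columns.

3.09 km

Replacing a thickness d of crust by seawater at the top must be balanced by replacing crust with mantle at the base: d (ρ_c − ρ_w) = a (ρ_m − ρ_c).
d = a (ρ_m − ρ_c)/(ρ_c − ρ_w) = 8.46 km × 610/1670 = 3.09 km.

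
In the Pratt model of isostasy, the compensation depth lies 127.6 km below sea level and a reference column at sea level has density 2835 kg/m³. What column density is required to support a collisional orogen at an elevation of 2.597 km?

2780 kg/m³

Pratt balance: ρ_ref D = ρ (D + h).
ρ = ρ_ref D/(D + h) = 2835 × 127.6 km/(127.6 km + 2.597 km) = 2780 kg/m³.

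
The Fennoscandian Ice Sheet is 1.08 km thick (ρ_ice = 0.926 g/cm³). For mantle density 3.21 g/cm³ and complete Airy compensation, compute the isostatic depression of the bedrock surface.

For local isostatic compensation: the ice load ρ_ice t is balanced by mantle displaced below, ρ_m s.
s = t ρ_ice / ρ_m = 1.08 km × 0.926/3.21 = 0.312 km.

0.312 km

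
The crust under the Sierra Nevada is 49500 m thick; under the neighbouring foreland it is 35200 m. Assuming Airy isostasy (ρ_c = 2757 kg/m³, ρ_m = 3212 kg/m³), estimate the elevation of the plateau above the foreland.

2030 m

Excess crust Δ = 49500 m − 35200 m = 14300 m, split between elevation h and root r with h + r = Δ.
Airy balance ρ_c h = (ρ_m − ρ_c) r gives r = h ρ_c/(ρ_m − ρ_c), so h (1 + ρ_c/(ρ_m − ρ_c)) = Δ, i.e. h = Δ (ρ_m − ρ_c)/ρ_m.
h = 14300 m × 455/3212 = 2030 m.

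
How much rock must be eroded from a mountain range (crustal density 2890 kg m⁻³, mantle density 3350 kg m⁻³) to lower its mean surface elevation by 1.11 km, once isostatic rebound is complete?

8.08 km

Net drop Δ = e − u = e − e ρ_c/ρ_m = e (ρ_m − ρ_c)/ρ_m.
e = Δ ρ_m/(ρ_m − ρ_c) = 1.11 km × 3350/460 = 8.08 km.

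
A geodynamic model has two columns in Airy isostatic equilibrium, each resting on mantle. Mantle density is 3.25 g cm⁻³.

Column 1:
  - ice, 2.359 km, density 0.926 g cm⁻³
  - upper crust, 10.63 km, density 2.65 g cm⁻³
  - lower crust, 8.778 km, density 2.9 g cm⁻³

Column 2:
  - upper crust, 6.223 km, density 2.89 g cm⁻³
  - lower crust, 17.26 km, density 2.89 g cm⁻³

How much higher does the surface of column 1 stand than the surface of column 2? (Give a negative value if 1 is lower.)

For any compensation level in the mantle, the mantle terms cancel and isostasy reduces to e = (Σt_1 − Σt_2) − (Σ(ρt)_1 − Σ(ρt)_2) / ρ_m.
Σt_1 = 21.767 km; Σt_2 = 23.483 km; Σ(ρt)_1 = 55.810134; Σ(ρt)_2 = 67.86587 (in km·g cm⁻³).
e = (21.767 − 23.483) − (55.810134 − 67.86587) / 3.25 = 1.99 km.

1.99 km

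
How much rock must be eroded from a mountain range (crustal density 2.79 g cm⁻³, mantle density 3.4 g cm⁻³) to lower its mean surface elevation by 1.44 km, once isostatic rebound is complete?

8.03 km

Net drop Δ = e − u = e − e ρ_c/ρ_m = e (ρ_m − ρ_c)/ρ_m.
e = Δ ρ_m/(ρ_m − ρ_c) = 1.44 km × 3.4/0.61 = 8.03 km.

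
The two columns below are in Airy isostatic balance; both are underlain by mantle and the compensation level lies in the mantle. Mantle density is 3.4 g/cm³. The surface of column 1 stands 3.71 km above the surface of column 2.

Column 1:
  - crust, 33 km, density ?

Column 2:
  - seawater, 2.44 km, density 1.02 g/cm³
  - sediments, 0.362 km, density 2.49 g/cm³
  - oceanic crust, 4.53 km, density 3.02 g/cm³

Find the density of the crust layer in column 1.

2.78 g/cm³

Take the compensation level at the base of the deeper column (depth z_c below the surface of column 1) and equate Σ ρ_i t_i down to z_c; mantle fills any gap and the z_c terms cancel.
Column 1: 33×ρ + (z_c − 33)×3.4
Column 2: 3.71×0 + 2.44×1.02 + 0.362×2.49 + 4.53×3.02 + (z_c − 3.71 − 7.332)×3.4
The z_c×3.4 term appears on both sides and cancels. Collect the known terms of each column as K = Σ(ρt)_known − 3.4 × (depth of known layers): K_1 = 0 − 3.4×33 = −112.2; K_2 = 17.07078 − 3.4×(3.71 + 7.332) = −20.47202.
Balance: K_1 + 33×ρ = K_2, so ρ = (K_2 − K_1)/33 = 91.728/33 = 2.78 g/cm³.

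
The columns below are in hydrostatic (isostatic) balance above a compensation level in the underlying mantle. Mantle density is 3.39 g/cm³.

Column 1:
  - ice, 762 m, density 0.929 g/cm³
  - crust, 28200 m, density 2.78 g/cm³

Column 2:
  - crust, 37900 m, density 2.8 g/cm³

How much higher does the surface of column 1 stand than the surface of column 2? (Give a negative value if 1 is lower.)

−969 m

For any compensation level in the mantle, the mantle terms cancel and isostasy reduces to e = (Σt_1 − Σt_2) − (Σ(ρt)_1 − Σ(ρt)_2) / ρ_m.
Σt_1 = 28962 m; Σt_2 = 37900 m; Σ(ρt)_1 = 79103.898; Σ(ρt)_2 = 106120 (in m·g/cm³).
e = (28962 − 37900) − (79103.898 − 106120) / 3.39 = −969 m.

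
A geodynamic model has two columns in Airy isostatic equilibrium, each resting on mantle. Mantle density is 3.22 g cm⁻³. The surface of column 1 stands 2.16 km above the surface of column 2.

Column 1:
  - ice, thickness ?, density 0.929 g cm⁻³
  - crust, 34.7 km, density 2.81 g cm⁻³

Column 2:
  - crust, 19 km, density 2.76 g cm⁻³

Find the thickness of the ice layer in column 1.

0.641 km

Take the compensation level at the base of the deeper column (depth z_c below the surface of column 1) and equate Σ ρ_i t_i down to z_c; mantle fills any gap and the z_c terms cancel.
Column 1: x×0.929 + 34.7×2.81 + (z_c − 34.7 − x)×3.22
Column 2: 2.16×0 + 19×2.76 + (z_c − 2.16 − 19)×3.22
The z_c×3.22 term appears on both sides and cancels. Collect the known terms of each column as K = Σ(ρt)_known − 3.22 × (depth of known layers): K_1 = 97.507 − 3.22×34.7 = −14.227; K_2 = 52.44 − 3.22×(2.16 + 19) = −15.6952.
Balance: K_1 − x×(3.22 − 0.929) = K_2, so x = (K_1 − K_2)/(3.22 − 0.929) = 1.4682/2.291 = 0.641 km.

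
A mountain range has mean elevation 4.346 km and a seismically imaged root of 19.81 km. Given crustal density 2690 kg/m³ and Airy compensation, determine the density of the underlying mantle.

Airy balance: ρ_c h = (ρ_m − ρ_c) r → ρ_m = ρ_c (1 + h/r).
ρ_m = 2690 × (1 + 4.346 km/19.81 km) = 3280 kg/m³.

3280 kg/m³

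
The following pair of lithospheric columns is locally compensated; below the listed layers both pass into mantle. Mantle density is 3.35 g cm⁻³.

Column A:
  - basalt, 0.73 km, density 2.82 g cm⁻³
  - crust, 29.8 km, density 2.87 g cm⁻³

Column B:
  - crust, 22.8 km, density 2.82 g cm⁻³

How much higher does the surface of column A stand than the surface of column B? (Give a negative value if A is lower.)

For any compensation level in the mantle, the mantle terms cancel and isostasy reduces to e = (Σt_A − Σt_B) − (Σ(ρt)_A − Σ(ρt)_B) / ρ_m.
Σt_A = 30.53 km; Σt_B = 22.8 km; Σ(ρt)_A = 87.5846; Σ(ρt)_B = 64.296 (in km·g cm⁻³).
e = (30.53 − 22.8) − (87.5846 − 64.296) / 3.35 = 0.778 km.

0.778 km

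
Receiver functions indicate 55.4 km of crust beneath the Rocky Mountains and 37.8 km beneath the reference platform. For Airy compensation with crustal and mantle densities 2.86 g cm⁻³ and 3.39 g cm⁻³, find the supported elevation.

2.75 km

Excess crust Δ = 55.4 km − 37.8 km = 17.6 km, split between elevation h and root r with h + r = Δ.
Airy balance ρ_c h = (ρ_m − ρ_c) r gives r = h ρ_c/(ρ_m − ρ_c), so h (1 + ρ_c/(ρ_m − ρ_c)) = Δ, i.e. h = Δ (ρ_m − ρ_c)/ρ_m.
h = 17.6 km × 0.53/3.39 = 2.75 km.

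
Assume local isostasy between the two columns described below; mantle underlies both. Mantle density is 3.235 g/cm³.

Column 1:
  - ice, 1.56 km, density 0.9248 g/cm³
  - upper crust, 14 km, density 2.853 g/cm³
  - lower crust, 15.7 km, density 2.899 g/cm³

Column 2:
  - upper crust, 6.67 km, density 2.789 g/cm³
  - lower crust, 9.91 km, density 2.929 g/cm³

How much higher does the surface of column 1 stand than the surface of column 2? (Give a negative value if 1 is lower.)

For any compensation level in the mantle, the mantle terms cancel and isostasy reduces to e = (Σt_1 − Σt_2) − (Σ(ρt)_1 − Σ(ρt)_2) / ρ_m.
Σt_1 = 31.26 km; Σt_2 = 16.58 km; Σ(ρt)_1 = 86.898988; Σ(ρt)_2 = 47.62902 (in km·g/cm³).
e = (31.26 − 16.58) − (86.898988 − 47.62902) / 3.235 = 2.54 km.

2.54 km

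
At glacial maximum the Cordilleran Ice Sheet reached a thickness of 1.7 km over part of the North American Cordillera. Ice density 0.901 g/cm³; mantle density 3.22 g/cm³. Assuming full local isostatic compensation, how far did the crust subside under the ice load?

0.476 km

By Archimedes' principle applied to the lithosphere: the ice load ρ_ice t is balanced by mantle displaced below, ρ_m s.
s = t ρ_ice / ρ_m = 1.7 km × 0.901/3.22 = 0.476 km.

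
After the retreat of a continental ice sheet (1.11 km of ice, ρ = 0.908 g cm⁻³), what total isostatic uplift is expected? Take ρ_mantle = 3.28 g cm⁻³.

0.307 km

Removing the load lets mantle flow back in; uplift u satisfies ρ_ice t = ρ_m u.
u = t ρ_ice/ρ_m = 1.11 km × 0.908/3.28 = 0.307 km.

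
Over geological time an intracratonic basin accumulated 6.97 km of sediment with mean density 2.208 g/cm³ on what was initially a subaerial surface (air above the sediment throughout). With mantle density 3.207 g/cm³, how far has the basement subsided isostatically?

Subaerial load: s = t ρ_sed / ρ_m = 6.97 km × 2.208/3.207 = 4.8 km.

4.8 km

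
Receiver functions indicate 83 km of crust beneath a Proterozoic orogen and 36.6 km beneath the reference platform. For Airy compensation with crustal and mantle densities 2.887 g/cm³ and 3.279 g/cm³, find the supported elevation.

5.55 km

Excess crust Δ = 83 km − 36.6 km = 46.4 km, split between elevation h and root r with h + r = Δ.
Airy balance ρ_c h = (ρ_m − ρ_c) r gives r = h ρ_c/(ρ_m − ρ_c), so h (1 + ρ_c/(ρ_m − ρ_c)) = Δ, i.e. h = Δ (ρ_m − ρ_c)/ρ_m.
h = 46.4 km × 0.392/3.279 = 5.55 km.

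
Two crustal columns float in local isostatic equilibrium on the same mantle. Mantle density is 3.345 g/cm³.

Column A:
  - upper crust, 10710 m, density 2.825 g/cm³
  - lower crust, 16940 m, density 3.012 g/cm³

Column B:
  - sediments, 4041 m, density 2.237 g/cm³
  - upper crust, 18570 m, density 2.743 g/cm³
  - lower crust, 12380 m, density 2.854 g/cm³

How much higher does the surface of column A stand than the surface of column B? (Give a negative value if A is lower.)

−3150 m

For any compensation level in the mantle, the mantle terms cancel and isostasy reduces to e = (Σt_A − Σt_B) − (Σ(ρt)_A − Σ(ρt)_B) / ρ_m.
Σt_A = 27650 m; Σt_B = 34991 m; Σ(ρt)_A = 81279.03; Σ(ρt)_B = 95309.747 (in m·g/cm³).
e = (27650 − 34991) − (81279.03 − 95309.747) / 3.345 = −3150 m.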